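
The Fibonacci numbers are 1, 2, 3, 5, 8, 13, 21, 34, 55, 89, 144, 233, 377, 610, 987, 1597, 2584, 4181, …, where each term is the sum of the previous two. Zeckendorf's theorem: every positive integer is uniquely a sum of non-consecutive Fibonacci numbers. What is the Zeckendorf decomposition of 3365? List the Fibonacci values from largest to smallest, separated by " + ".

3365 − 2584 = 781
781 − 610 = 171
171 − 144 = 27
27 − 21 = 6
6 − 5 = 1
1 − 1 = 0
So 3365 = 2584 + 610 + 144 + 21 + 5 + 1, with no two terms consecutive in the sequence.

2584 + 610 + 144 + 21 + 5 + 1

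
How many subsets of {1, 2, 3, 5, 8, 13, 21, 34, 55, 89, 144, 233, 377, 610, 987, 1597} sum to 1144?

Each representation comes from the Zeckendorf form by replacing some F_k with F_{k−1} + F_{k−2} where possible.
1144 = 987+144+13 = 987+144+8+5 = 987+89+55+13 = 610+377+144+13 = 987+144+8+3+2 = … (19 more), for 24 in all.

24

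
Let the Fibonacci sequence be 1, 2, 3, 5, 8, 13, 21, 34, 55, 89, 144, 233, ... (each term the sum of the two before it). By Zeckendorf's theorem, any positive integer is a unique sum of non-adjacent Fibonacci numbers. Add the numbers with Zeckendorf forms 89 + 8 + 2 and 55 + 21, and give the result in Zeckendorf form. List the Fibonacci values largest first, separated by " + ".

144 + 21 + 8 + 2

The two numbers are 99 and 76, so their sum is 175.
largest Fibonacci ≤ 175 is 144; 175 − 144 = 31
largest Fibonacci ≤ 31 is 21; 31 − 21 = 10
largest Fibonacci ≤ 10 is 8; 10 − 8 = 2
largest Fibonacci ≤ 2 is 2; 2 − 2 = 0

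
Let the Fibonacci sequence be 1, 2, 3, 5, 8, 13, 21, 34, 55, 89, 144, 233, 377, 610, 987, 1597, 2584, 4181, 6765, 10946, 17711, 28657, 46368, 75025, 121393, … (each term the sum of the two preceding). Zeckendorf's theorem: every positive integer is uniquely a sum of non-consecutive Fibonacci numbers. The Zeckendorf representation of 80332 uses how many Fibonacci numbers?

Greedily peel off the largest Fibonacci term at each step:
subtract 75025 from 80332: 5307 remains
subtract 4181 from 5307: 1126 remains
subtract 987 from 1126: 139 remains
subtract 89 from 139: 50 remains
subtract 34 from 50: 16 remains
subtract 13 from 16: 3 remains
subtract 3 from 3: 0 remains
80332 = 75025 + 4181 + 987 + 89 + 34 + 13 + 3, which has 7 terms.

7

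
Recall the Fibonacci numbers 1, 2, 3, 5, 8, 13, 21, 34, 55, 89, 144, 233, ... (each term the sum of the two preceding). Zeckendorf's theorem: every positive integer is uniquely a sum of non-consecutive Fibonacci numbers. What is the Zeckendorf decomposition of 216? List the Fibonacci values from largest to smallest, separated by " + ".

216 − 144 = 72
72 − 55 = 17
17 − 13 = 4
4 − 3 = 1
1 − 1 = 0
So 216 = 144 + 55 + 13 + 3 + 1, with no two terms consecutive in the sequence.

144 + 55 + 13 + 3 + 1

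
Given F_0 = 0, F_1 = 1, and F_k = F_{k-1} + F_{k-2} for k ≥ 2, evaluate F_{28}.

Iterating the recurrence up to F_{23} = 28657 and F_{22} = 17711:
F_{24} = F_{23} + F_{22} = 28657 + 17711 = 46368
F_{25} = F_{24} + F_{23} = 46368 + 28657 = 75025
F_{26} = F_{25} + F_{24} = 75025 + 46368 = 121393
F_{27} = F_{26} + F_{25} = 121393 + 75025 = 196418
F_{28} = F_{27} + F_{26} = 196418 + 121393 = 317811

317811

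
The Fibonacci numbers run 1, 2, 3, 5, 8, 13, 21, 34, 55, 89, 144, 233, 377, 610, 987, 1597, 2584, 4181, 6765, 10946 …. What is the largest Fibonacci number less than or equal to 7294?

6765

6765 ≤ 7294 < 10946, so the largest Fibonacci number not exceeding 7294 is 6765.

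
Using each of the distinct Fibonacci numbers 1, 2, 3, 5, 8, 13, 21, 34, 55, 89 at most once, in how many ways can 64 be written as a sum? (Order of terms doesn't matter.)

5

64 = 55+8+1 = 55+5+3+1 = 34+21+8+1 = … (2 more), for 5 in all.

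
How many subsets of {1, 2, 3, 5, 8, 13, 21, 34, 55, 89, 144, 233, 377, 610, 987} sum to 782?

10

Each representation comes from the Zeckendorf form by replacing some F_k with F_{k−1} + F_{k−2} where possible.
782 = 610+144+21+5+2 = 610+144+13+8+5+2 = 610+89+55+21+5+2 = … (7 more), for 10 in all.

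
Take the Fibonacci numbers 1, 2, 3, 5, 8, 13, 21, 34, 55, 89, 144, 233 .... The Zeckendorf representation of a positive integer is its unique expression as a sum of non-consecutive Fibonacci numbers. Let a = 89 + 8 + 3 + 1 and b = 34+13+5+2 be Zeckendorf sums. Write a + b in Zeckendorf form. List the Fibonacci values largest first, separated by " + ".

144 + 8 + 3

The two numbers are 101 and 54, so their sum is 155.
Greedily peel off the largest Fibonacci term at each step:
take 144 (≤ 155); 155 − 144 = 11
take 8 (≤ 11); 11 − 8 = 3
take 3 (≤ 3); 3 − 3 = 0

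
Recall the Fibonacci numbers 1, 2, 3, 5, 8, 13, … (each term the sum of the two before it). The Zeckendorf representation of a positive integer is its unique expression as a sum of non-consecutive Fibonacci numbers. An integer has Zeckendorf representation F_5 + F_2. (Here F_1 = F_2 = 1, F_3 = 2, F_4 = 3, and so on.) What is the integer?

F_5 + F_2 = 5 + 1 = 6.

6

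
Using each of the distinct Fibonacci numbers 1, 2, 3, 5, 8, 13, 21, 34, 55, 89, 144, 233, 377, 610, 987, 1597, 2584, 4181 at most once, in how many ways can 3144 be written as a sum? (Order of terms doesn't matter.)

35

Starting from the Zeckendorf form and repeatedly splitting a term F_k into F_{k−1} + F_{k−2} (when neither is already used) reaches every representation.
3144 = 2584+377+144+34+5 = 2584+377+144+34+3+2 = 2584+377+144+21+13+5 = … (32 more), for 35 in all.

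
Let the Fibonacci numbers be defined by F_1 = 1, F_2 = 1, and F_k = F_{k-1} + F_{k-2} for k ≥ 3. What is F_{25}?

75025

Iterating the recurrence up to F_{17} = 1597 and F_{16} = 987:
F_{18} = F_{17} + F_{16} = 1597 + 987 = 2584
F_{19} = F_{18} + F_{17} = 2584 + 1597 = 4181
F_{20} = F_{19} + F_{18} = 4181 + 2584 = 6765
F_{21} = F_{20} + F_{19} = 6765 + 4181 = 10946
F_{22} = F_{21} + F_{20} = 10946 + 6765 = 17711
F_{23} = F_{22} + F_{21} = 17711 + 10946 = 28657
F_{24} = F_{23} + F_{22} = 28657 + 17711 = 46368
F_{25} = F_{24} + F_{23} = 46368 + 28657 = 75025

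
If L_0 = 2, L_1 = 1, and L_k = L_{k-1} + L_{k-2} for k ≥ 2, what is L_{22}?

Iterating the recurrence up to L_{14} = 843 and L_{13} = 521:
L_{15} = L_{14} + L_{13} = 843 + 521 = 1364
L_{16} = L_{15} + L_{14} = 1364 + 843 = 2207
L_{17} = L_{16} + L_{15} = 2207 + 1364 = 3571
L_{18} = L_{17} + L_{16} = 3571 + 2207 = 5778
L_{19} = L_{18} + L_{17} = 5778 + 3571 = 9349
L_{20} = L_{19} + L_{18} = 9349 + 5778 = 15127
L_{21} = L_{20} + L_{19} = 15127 + 9349 = 24476
L_{22} = L_{21} + L_{20} = 24476 + 15127 = 39603

39603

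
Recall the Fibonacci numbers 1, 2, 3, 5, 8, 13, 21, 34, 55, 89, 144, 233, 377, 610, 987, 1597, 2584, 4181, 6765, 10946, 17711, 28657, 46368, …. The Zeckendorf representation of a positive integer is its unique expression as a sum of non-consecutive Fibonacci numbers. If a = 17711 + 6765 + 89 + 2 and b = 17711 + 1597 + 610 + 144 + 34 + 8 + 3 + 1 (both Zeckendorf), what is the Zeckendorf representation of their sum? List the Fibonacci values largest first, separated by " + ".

The two numbers are 24567 and 20108, so their sum is 44675.
Greedy algorithm:
subtract 28657 from 44675: 16018 remains
subtract 10946 from 16018: 5072 remains
subtract 4181 from 5072: 891 remains
subtract 610 from 891: 281 remains
subtract 233 from 281: 48 remains
subtract 34 from 48: 14 remains
subtract 13 from 14: 1 remains
subtract 1 from 1: 0 remains

28657 + 10946 + 4181 + 610 + 233 + 34 + 13 + 1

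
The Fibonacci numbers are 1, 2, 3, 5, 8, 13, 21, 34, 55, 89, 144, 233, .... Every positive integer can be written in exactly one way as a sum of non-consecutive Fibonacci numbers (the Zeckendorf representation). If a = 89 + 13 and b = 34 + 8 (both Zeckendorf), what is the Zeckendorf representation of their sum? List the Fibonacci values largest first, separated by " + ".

144

The two numbers are 102 and 42, so their sum is 144.
subtract 144 from 144: 0 remains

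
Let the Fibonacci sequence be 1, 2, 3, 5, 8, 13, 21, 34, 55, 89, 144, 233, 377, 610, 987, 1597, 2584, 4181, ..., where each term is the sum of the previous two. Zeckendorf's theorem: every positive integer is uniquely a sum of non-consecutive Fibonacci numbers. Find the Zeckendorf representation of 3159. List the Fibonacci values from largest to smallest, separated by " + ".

2584 + 377 + 144 + 34 + 13 + 5 + 2

subtract 2584 from 3159: 575 remains
subtract 377 from 575: 198 remains
subtract 144 from 198: 54 remains
subtract 34 from 54: 20 remains
subtract 13 from 20: 7 remains
subtract 5 from 7: 2 remains
subtract 2 from 2: 0 remains
So 3159 = 2584 + 377 + 144 + 34 + 13 + 5 + 2, with no two terms consecutive in the sequence.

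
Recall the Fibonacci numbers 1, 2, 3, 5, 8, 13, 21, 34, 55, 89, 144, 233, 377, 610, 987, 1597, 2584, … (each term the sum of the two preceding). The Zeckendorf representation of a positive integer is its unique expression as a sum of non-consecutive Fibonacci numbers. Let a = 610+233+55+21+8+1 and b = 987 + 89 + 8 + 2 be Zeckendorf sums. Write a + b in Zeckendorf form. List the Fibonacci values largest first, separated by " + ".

1597 + 377 + 34 + 5 + 1

The two numbers are 928 and 1086, so their sum is 2014.
take 1597 (≤ 2014); 2014 − 1597 = 417
take 377 (≤ 417); 417 − 377 = 40
take 34 (≤ 40); 40 − 34 = 6
take 5 (≤ 6); 6 − 5 = 1
take 1 (≤ 1); 1 − 1 = 0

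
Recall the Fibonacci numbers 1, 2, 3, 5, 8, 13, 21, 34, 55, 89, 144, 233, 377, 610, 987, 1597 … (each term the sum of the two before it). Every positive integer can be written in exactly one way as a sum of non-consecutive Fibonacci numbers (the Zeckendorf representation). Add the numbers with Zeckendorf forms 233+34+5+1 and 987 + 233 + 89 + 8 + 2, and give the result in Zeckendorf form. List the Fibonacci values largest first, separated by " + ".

987 + 377 + 144 + 55 + 21 + 8

The two numbers are 273 and 1319, so their sum is 1592.
Greedy algorithm:
take 987 (≤ 1592); 1592 − 987 = 605
take 377 (≤ 605); 605 − 377 = 228
take 144 (≤ 228); 228 − 144 = 84
take 55 (≤ 84); 84 − 55 = 29
take 21 (≤ 29); 29 − 21 = 8
take 8 (≤ 8); 8 − 8 = 0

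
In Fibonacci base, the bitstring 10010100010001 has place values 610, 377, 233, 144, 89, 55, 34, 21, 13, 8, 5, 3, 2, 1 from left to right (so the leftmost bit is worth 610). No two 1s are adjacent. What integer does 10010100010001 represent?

Summing the place values of the 1 bits: 610 + 144 + 55 + 8 + 1 = 818.

818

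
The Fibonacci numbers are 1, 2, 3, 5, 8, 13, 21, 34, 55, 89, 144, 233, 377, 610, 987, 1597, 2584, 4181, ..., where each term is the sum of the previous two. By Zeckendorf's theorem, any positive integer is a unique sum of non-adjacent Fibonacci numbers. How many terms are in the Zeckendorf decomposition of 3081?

6

Greedily peel off the largest Fibonacci term at each step:
take 2584 (≤ 3081); 3081 − 2584 = 497
take 377 (≤ 497); 497 − 377 = 120
take 89 (≤ 120); 120 − 89 = 31
take 21 (≤ 31); 31 − 21 = 10
take 8 (≤ 10); 10 − 8 = 2
take 2 (≤ 2); 2 − 2 = 0
3081 = 2584 + 377 + 89 + 21 + 8 + 2, which has 6 terms.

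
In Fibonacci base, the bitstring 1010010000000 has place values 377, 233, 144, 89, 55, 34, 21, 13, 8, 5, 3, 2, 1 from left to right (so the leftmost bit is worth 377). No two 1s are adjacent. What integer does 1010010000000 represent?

555

Summing the place values of the 1 bits: 377 + 144 + 34 = 555.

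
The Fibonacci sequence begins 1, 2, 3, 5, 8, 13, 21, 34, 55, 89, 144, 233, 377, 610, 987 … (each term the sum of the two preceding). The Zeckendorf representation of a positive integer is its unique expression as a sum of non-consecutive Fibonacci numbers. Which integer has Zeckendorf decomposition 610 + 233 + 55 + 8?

610 + 233 + 55 + 8 = 906.

906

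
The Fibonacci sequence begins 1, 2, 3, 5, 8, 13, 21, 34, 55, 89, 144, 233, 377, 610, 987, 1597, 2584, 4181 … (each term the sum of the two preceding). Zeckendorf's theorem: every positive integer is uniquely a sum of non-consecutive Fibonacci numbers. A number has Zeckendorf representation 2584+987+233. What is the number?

2584+987+233 = 3804.

3804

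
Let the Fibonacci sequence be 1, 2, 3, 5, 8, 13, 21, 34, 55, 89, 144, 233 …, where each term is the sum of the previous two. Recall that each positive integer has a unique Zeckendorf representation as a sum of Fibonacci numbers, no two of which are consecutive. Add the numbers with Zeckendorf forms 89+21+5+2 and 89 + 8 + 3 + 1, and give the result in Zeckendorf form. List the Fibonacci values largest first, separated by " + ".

The two numbers are 117 and 101, so their sum is 218.
Greedily peel off the largest Fibonacci term at each step:
218: greatest Fibonacci not exceeding it is 144, leaving 74
74: greatest Fibonacci not exceeding it is 55, leaving 19
19: greatest Fibonacci not exceeding it is 13, leaving 6
6: greatest Fibonacci not exceeding it is 5, leaving 1
1: greatest Fibonacci not exceeding it is 1, leaving 0

144 + 55 + 13 + 5 + 1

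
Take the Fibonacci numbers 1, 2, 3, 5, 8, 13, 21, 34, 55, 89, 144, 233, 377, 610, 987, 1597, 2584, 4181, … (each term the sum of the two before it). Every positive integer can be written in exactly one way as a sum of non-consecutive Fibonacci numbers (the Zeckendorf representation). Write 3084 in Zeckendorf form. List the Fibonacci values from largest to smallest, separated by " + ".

2584 ≤ 3084 < 4181, so take 2584; remainder 500
377 ≤ 500 < 610, so take 377; remainder 123
89 ≤ 123 < 144, so take 89; remainder 34
34 ≤ 34 < 55, so take 34; remainder 0
So 3084 = 2584 + 377 + 89 + 34, with no two terms consecutive in the sequence.

2584 + 377 + 89 + 34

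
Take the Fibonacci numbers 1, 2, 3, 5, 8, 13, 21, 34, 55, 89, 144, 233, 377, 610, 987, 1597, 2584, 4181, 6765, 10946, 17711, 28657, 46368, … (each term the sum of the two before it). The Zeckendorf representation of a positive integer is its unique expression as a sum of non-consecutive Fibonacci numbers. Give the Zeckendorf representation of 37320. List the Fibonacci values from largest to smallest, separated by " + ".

28657 + 6765 + 1597 + 233 + 55 + 13

subtract 28657 from 37320: 8663 remains
subtract 6765 from 8663: 1898 remains
subtract 1597 from 1898: 301 remains
subtract 233 from 301: 68 remains
subtract 55 from 68: 13 remains
subtract 13 from 13: 0 remains
So 37320 = 28657 + 6765 + 1597 + 233 + 55 + 13, with no two terms consecutive in the sequence.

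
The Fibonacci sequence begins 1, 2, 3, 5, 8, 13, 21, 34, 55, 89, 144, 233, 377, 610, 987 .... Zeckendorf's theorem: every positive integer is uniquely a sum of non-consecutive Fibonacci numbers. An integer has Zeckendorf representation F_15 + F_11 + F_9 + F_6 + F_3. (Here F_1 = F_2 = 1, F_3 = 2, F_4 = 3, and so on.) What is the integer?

743

F_15 + F_11 + F_9 + F_6 + F_3 = 610 + 89 + 34 + 8 + 2 = 743.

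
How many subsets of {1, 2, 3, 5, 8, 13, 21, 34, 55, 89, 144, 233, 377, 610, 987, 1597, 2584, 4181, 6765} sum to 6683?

Each representation comes from the Zeckendorf form by replacing some F_k with F_{k−1} + F_{k−2} where possible.
6683 = 4181+1597+610+233+55+5+2 = 4181+1597+610+233+34+21+5+2 = 4181+1597+610+144+89+55+5+2 = 4181+1597+610+233+34+13+8+5+2 = … (11 more), for 15 in all.

15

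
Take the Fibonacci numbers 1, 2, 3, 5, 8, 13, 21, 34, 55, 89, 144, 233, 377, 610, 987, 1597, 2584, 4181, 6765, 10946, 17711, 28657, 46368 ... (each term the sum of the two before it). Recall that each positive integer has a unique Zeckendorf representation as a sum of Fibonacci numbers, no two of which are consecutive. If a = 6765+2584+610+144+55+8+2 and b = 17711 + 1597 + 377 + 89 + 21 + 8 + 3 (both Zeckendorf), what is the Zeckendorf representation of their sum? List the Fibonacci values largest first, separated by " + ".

28657 + 987 + 233 + 89 + 8

The two numbers are 10168 and 19806, so their sum is 29974.
29974 − 28657 = 1317
1317 − 987 = 330
330 − 233 = 97
97 − 89 = 8
8 − 8 = 0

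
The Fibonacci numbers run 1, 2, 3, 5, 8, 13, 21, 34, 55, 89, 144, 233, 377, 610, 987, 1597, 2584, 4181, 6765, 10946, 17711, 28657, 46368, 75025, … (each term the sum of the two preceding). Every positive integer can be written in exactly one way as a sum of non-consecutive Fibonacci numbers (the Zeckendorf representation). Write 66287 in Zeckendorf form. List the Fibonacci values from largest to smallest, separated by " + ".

66287: greatest Fibonacci not exceeding it is 46368, leaving 19919
19919: greatest Fibonacci not exceeding it is 17711, leaving 2208
2208: greatest Fibonacci not exceeding it is 1597, leaving 611
611: greatest Fibonacci not exceeding it is 610, leaving 1
1: greatest Fibonacci not exceeding it is 1, leaving 0
So 66287 = 46368 + 17711 + 1597 + 610 + 1, with no two terms consecutive in the sequence.

46368 + 17711 + 1597 + 610 + 1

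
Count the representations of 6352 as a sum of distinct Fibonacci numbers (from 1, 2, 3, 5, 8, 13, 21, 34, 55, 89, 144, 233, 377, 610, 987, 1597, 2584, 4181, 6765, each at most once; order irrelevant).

36

6352 = 4181+1597+377+144+34+13+5+1 = 4181+1597+377+144+34+13+3+2+1 = 4181+1597+377+89+55+34+13+5+1 = 4181+1597+377+144+34+8+5+3+2+1 = … (32 more), for 36 in all.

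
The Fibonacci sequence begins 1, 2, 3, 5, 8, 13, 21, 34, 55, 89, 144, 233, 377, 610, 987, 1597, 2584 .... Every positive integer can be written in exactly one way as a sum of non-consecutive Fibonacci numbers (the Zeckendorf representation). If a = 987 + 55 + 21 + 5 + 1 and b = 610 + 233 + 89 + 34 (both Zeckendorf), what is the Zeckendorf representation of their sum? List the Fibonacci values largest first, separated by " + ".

1597 + 377 + 55 + 5 + 1

The two numbers are 1069 and 966, so their sum is 2035.
Greedy algorithm:
2035: greatest Fibonacci not exceeding it is 1597, leaving 438
438: greatest Fibonacci not exceeding it is 377, leaving 61
61: greatest Fibonacci not exceeding it is 55, leaving 6
6: greatest Fibonacci not exceeding it is 5, leaving 1
1: greatest Fibonacci not exceeding it is 1, leaving 0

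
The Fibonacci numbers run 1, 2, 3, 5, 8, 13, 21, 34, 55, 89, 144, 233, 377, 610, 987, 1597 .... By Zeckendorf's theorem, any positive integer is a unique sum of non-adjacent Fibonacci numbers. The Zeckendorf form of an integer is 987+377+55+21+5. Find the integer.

987+377+55+21+5 = 1445.

1445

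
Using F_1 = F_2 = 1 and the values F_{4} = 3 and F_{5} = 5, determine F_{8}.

By the doubling identity F_{2k} = F_k(2F_{k+1} − F_k): F_{8} = 3·(2·5 − 3) = 3·7 = 21.

21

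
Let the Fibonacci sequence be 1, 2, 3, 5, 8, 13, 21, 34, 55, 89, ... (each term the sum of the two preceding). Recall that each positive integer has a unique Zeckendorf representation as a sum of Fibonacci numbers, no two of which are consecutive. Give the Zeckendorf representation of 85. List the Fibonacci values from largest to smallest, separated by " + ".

subtract 55 from 85: 30 remains
subtract 21 from 30: 9 remains
subtract 8 from 9: 1 remains
subtract 1 from 1: 0 remains
So 85 = 55 + 21 + 8 + 1, with no two terms consecutive in the sequence.

55 + 21 + 8 + 1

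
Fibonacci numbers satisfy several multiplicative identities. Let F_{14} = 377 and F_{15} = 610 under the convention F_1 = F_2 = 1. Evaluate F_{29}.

514229

By F_{2k+1} = F_k² + F_{k+1}²: F_{29} = 377² + 610² = 142129 + 372100 = 514229.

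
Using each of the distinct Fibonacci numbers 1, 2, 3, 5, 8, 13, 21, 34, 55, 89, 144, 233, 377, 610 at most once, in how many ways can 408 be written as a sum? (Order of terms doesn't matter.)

10

408 = 377+21+8+2 = 377+21+5+3+2 = 233+144+21+8+2 = 377+13+8+5+3+2 = … (6 more), for 10 in all.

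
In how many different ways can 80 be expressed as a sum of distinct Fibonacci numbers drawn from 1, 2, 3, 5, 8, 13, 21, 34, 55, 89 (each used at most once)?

Each representation comes from the Zeckendorf form by replacing some F_k with F_{k−1} + F_{k−2} where possible.
80 = 55+21+3+1 = 55+13+8+3+1 = 34+21+13+8+3+1 — 3 representations.

3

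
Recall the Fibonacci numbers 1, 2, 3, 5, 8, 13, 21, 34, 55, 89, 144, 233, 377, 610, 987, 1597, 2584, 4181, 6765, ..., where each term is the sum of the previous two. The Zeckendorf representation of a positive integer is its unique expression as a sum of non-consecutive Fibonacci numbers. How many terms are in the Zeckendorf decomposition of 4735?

4181 ≤ 4735 < 6765, so take 4181; remainder 554
377 ≤ 554 < 610, so take 377; remainder 177
144 ≤ 177 < 233, so take 144; remainder 33
21 ≤ 33 < 34, so take 21; remainder 12
8 ≤ 12 < 13, so take 8; remainder 4
3 ≤ 4 < 5, so take 3; remainder 1
1 ≤ 1 < 2, so take 1; remainder 0
4735 = 4181 + 377 + 144 + 21 + 8 + 3 + 1, which has 7 terms.

7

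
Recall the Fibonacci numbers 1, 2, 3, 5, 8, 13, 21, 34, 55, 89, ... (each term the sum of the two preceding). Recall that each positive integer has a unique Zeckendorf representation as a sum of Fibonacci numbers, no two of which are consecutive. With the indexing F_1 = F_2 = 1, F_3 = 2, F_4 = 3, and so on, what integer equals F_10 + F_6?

F_10 + F_6 = 55 + 8 = 63.

63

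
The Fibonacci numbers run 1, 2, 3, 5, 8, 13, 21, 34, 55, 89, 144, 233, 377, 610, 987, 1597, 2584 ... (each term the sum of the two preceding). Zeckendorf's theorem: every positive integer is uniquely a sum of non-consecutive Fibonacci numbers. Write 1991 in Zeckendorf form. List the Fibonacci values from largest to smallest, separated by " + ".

take 1597 (≤ 1991); 1991 − 1597 = 394
take 377 (≤ 394); 394 − 377 = 17
take 13 (≤ 17); 17 − 13 = 4
take 3 (≤ 4); 4 − 3 = 1
take 1 (≤ 1); 1 − 1 = 0
So 1991 = 1597 + 377 + 13 + 3 + 1, with no two terms consecutive in the sequence.

1597 + 377 + 13 + 3 + 1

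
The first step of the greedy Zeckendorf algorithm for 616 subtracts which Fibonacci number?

610

610 ≤ 616 < 987, so the largest Fibonacci number not exceeding 616 is 610.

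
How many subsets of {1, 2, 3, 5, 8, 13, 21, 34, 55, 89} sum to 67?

2

Starting from the Zeckendorf form and repeatedly splitting a term F_k into F_{k−1} + F_{k−2} (when neither is already used) reaches every representation.
67 = 55+8+3+1 = 34+21+8+3+1 — 2 representations.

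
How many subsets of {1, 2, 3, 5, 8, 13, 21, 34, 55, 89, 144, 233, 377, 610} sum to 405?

Starting from the Zeckendorf form and repeatedly splitting a term F_k into F_{k−1} + F_{k−2} (when neither is already used) reaches every representation.
405 = 377+21+5+2 = 377+13+8+5+2 = 233+144+21+5+2 = 233+144+13+8+5+2 = 233+89+55+21+5+2 = … (2 more), for 7 in all.

7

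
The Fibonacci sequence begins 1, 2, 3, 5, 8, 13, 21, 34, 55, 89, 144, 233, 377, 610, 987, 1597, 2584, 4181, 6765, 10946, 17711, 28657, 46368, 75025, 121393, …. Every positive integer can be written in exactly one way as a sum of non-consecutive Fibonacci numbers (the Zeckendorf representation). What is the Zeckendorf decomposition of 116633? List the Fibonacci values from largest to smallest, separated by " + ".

116633 − 75025 = 41608
41608 − 28657 = 12951
12951 − 10946 = 2005
2005 − 1597 = 408
408 − 377 = 31
31 − 21 = 10
10 − 8 = 2
2 − 2 = 0
So 116633 = 75025 + 28657 + 10946 + 1597 + 377 + 21 + 8 + 2, with no two terms consecutive in the sequence.

75025 + 28657 + 10946 + 1597 + 377 + 21 + 8 + 2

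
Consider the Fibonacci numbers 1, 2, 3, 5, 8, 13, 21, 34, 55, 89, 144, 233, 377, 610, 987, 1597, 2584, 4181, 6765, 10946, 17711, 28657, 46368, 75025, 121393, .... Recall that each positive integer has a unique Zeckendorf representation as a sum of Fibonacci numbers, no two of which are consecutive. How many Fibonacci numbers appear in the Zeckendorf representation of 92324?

Greedy algorithm:
subtract 75025 from 92324: 17299 remains
subtract 10946 from 17299: 6353 remains
subtract 4181 from 6353: 2172 remains
subtract 1597 from 2172: 575 remains
subtract 377 from 575: 198 remains
subtract 144 from 198: 54 remains
subtract 34 from 54: 20 remains
subtract 13 from 20: 7 remains
subtract 5 from 7: 2 remains
subtract 2 from 2: 0 remains
92324 = 75025 + 10946 + 4181 + 1597 + 377 + 144 + 34 + 13 + 5 + 2, which has 10 terms.

10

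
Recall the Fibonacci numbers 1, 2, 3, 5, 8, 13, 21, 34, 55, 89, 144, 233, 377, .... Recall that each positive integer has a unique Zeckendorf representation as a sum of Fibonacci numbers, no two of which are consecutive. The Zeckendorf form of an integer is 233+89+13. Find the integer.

233+89+13 = 335.

335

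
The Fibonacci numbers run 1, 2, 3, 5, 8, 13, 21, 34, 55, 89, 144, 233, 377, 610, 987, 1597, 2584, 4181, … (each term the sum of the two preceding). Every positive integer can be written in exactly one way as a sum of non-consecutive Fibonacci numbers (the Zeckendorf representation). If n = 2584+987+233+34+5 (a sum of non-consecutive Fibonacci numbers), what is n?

3843

2584+987+233+34+5 = 3843.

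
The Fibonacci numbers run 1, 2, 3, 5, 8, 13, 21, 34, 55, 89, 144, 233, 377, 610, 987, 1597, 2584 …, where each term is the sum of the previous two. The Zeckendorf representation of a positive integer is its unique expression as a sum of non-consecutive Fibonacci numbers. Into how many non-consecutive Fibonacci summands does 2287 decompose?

subtract 1597 from 2287: 690 remains
subtract 610 from 690: 80 remains
subtract 55 from 80: 25 remains
subtract 21 from 25: 4 remains
subtract 3 from 4: 1 remains
subtract 1 from 1: 0 remains
2287 = 1597 + 610 + 55 + 21 + 3 + 1, which has 6 terms.

6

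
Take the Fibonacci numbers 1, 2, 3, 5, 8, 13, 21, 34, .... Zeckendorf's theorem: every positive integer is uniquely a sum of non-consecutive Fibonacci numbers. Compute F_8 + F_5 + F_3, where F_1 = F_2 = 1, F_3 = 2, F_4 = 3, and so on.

28

F_8 + F_5 + F_3 = 21 + 5 + 2 = 28.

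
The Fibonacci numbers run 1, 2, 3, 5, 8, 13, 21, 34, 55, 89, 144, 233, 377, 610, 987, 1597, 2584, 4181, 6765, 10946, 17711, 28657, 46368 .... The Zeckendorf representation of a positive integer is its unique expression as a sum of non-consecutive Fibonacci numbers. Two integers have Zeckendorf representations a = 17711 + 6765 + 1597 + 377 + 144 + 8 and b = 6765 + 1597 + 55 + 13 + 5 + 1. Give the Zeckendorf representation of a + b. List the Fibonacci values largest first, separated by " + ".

28657 + 4181 + 1597 + 377 + 144 + 55 + 21 + 5 + 1

The two numbers are 26602 and 8436, so their sum is 35038.
largest Fibonacci ≤ 35038 is 28657; 35038 − 28657 = 6381
largest Fibonacci ≤ 6381 is 4181; 6381 − 4181 = 2200
largest Fibonacci ≤ 2200 is 1597; 2200 − 1597 = 603
largest Fibonacci ≤ 603 is 377; 603 − 377 = 226
largest Fibonacci ≤ 226 is 144; 226 − 144 = 82
largest Fibonacci ≤ 82 is 55; 82 − 55 = 27
largest Fibonacci ≤ 27 is 21; 27 − 21 = 6
largest Fibonacci ≤ 6 is 5; 6 − 5 = 1
largest Fibonacci ≤ 1 is 1; 1 − 1 = 0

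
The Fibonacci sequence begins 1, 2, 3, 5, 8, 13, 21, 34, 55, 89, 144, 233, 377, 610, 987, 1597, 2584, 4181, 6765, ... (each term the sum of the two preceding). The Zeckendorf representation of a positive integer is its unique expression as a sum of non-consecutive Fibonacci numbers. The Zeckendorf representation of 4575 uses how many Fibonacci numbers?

5

Greedily peel off the largest Fibonacci term at each step:
4575 − 4181 = 394
394 − 377 = 17
17 − 13 = 4
4 − 3 = 1
1 − 1 = 0
4575 = 4181 + 377 + 13 + 3 + 1, which has 5 terms.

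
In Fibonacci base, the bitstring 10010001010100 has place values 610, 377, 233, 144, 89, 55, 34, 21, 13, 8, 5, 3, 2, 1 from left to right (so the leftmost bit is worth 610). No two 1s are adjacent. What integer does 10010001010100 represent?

786

Summing the place values of the 1 bits: 610 + 144 + 21 + 8 + 3 = 786.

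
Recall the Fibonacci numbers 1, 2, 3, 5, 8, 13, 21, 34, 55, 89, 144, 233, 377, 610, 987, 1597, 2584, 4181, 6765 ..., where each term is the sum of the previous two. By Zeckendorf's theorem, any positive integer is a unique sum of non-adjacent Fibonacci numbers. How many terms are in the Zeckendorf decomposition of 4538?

5

4538: greatest Fibonacci not exceeding it is 4181, leaving 357
357: greatest Fibonacci not exceeding it is 233, leaving 124
124: greatest Fibonacci not exceeding it is 89, leaving 35
35: greatest Fibonacci not exceeding it is 34, leaving 1
1: greatest Fibonacci not exceeding it is 1, leaving 0
4538 = 4181 + 233 + 89 + 34 + 1, which has 5 terms.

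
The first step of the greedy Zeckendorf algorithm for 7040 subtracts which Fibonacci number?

6765 ≤ 7040 < 10946, so the largest Fibonacci number not exceeding 7040 is 6765.

6765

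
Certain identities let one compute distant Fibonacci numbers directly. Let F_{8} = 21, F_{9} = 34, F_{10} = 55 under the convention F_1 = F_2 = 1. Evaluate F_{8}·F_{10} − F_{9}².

21·55 − 34² = 1155 − 1156 = -1. (Cassini's identity: F_{k−1}F_{k+1} − F_k² = (−1)^k.)

-1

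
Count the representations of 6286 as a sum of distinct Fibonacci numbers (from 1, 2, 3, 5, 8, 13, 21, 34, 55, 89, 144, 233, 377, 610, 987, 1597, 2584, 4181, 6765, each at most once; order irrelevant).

54

Starting from the Zeckendorf form and repeatedly splitting a term F_k into F_{k−1} + F_{k−2} (when neither is already used) reaches every representation.
6286 = 4181+1597+377+89+34+8 = 4181+1597+377+89+34+5+3 = 4181+1597+377+89+21+13+8 = 4181+1597+233+144+89+34+8 = … (50 more), for 54 in all.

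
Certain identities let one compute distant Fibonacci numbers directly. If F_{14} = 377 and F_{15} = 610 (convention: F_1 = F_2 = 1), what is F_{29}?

By F_{2k+1} = F_k² + F_{k+1}²: F_{29} = 377² + 610² = 142129 + 372100 = 514229.

514229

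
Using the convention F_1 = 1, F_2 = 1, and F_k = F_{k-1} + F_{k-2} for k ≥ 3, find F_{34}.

5702887

Iterating the recurrence up to F_{26} = 121393 and F_{25} = 75025:
F_{27} = F_{26} + F_{25} = 121393 + 75025 = 196418
F_{28} = F_{27} + F_{26} = 196418 + 121393 = 317811
F_{29} = F_{28} + F_{27} = 317811 + 196418 = 514229
F_{30} = F_{29} + F_{28} = 514229 + 317811 = 832040
F_{31} = F_{30} + F_{29} = 832040 + 514229 = 1346269
F_{32} = F_{31} + F_{30} = 1346269 + 832040 = 2178309
F_{33} = F_{32} + F_{31} = 2178309 + 1346269 = 3524578
F_{34} = F_{33} + F_{32} = 3524578 + 2178309 = 5702887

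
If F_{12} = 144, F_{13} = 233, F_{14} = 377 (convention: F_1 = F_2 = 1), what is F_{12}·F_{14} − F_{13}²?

-1

144·377 − 233² = 54288 − 54289 = -1. (Cassini's identity: F_{k−1}F_{k+1} − F_k² = (−1)^k.)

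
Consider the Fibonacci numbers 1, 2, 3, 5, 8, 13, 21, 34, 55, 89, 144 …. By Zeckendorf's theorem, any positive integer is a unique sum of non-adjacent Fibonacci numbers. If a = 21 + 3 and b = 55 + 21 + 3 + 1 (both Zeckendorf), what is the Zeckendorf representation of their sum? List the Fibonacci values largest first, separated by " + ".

89 + 13 + 2

The two numbers are 24 and 80, so their sum is 104.
Greedy algorithm:
104 − 89 = 15
15 − 13 = 2
2 − 2 = 0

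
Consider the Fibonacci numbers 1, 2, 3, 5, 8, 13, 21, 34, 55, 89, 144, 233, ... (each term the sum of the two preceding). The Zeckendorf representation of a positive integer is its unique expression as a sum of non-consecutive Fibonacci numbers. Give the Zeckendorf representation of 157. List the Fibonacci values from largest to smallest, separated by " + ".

Greedy algorithm:
take 144 (≤ 157); 157 − 144 = 13
take 13 (≤ 13); 13 − 13 = 0
So 157 = 144 + 13, with no two terms consecutive in the sequence.

144 + 13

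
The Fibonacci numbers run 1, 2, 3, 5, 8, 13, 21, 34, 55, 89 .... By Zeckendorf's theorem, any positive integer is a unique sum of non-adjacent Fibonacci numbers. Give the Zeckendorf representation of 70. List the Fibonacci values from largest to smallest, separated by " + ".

largest Fibonacci ≤ 70 is 55; 70 − 55 = 15
largest Fibonacci ≤ 15 is 13; 15 − 13 = 2
largest Fibonacci ≤ 2 is 2; 2 − 2 = 0
So 70 = 55 + 13 + 2, with no two terms consecutive in the sequence.

55 + 13 + 2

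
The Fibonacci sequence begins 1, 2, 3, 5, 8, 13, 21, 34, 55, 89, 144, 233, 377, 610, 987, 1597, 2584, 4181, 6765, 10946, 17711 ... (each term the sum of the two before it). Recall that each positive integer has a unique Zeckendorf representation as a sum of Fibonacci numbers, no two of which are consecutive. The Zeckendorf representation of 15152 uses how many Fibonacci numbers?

5

Repeatedly subtract the largest Fibonacci number that fits:
take 10946 (≤ 15152); 15152 − 10946 = 4206
take 4181 (≤ 4206); 4206 − 4181 = 25
take 21 (≤ 25); 25 − 21 = 4
take 3 (≤ 4); 4 − 3 = 1
take 1 (≤ 1); 1 − 1 = 0
15152 = 10946 + 4181 + 21 + 3 + 1, which has 5 terms.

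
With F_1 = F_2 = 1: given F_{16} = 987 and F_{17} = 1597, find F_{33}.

3524578

By F_{2k+1} = F_k² + F_{k+1}²: F_{33} = 987² + 1597² = 974169 + 2550409 = 3524578.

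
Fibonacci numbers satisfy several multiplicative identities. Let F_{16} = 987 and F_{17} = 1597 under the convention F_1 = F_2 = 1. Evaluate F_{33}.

3524578

By F_{2k+1} = F_k² + F_{k+1}²: F_{33} = 987² + 1597² = 974169 + 2550409 = 3524578.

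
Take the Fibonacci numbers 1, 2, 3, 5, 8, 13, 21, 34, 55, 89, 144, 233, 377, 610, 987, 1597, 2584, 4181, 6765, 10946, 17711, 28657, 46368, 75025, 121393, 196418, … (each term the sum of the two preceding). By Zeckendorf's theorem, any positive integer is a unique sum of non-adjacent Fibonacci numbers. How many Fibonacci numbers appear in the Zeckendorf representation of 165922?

165922: greatest Fibonacci not exceeding it is 121393, leaving 44529
44529: greatest Fibonacci not exceeding it is 28657, leaving 15872
15872: greatest Fibonacci not exceeding it is 10946, leaving 4926
4926: greatest Fibonacci not exceeding it is 4181, leaving 745
745: greatest Fibonacci not exceeding it is 610, leaving 135
135: greatest Fibonacci not exceeding it is 89, leaving 46
46: greatest Fibonacci not exceeding it is 34, leaving 12
12: greatest Fibonacci not exceeding it is 8, leaving 4
4: greatest Fibonacci not exceeding it is 3, leaving 1
1: greatest Fibonacci not exceeding it is 1, leaving 0
165922 = 121393 + 28657 + 10946 + 4181 + 610 + 89 + 34 + 8 + 3 + 1, which has 10 terms.

10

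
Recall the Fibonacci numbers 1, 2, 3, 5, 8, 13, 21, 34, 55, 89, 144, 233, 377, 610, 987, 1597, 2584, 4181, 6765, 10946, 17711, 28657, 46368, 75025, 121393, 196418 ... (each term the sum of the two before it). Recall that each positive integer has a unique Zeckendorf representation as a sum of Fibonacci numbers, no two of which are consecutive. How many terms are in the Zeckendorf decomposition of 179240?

8

Repeatedly subtract the largest Fibonacci number that fits:
179240 − 121393 = 57847
57847 − 46368 = 11479
11479 − 10946 = 533
533 − 377 = 156
156 − 144 = 12
12 − 8 = 4
4 − 3 = 1
1 − 1 = 0
179240 = 121393 + 46368 + 10946 + 377 + 144 + 8 + 3 + 1, which has 8 terms.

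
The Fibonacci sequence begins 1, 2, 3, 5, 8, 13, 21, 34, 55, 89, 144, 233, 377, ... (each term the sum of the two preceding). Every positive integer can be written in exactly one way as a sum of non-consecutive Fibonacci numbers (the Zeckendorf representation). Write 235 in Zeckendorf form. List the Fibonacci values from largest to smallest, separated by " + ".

Repeatedly subtract the largest Fibonacci number that fits:
largest Fibonacci ≤ 235 is 233; 235 − 233 = 2
largest Fibonacci ≤ 2 is 2; 2 − 2 = 0
So 235 = 233 + 2, with no two terms consecutive in the sequence.

233 + 2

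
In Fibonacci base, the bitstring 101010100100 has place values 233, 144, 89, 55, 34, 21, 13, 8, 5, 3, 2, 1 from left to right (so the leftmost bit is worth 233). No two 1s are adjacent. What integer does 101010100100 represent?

Summing the place values of the 1 bits: 233 + 89 + 34 + 13 + 3 = 372.

372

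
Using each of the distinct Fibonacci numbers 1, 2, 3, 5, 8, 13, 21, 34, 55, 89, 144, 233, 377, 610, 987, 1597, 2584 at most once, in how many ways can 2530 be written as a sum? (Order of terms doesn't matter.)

17

2530 = 1597+610+233+89+1 = 1597+610+233+55+34+1 = 1597+610+233+55+21+13+1 = 1597+610+144+89+55+34+1 = … (13 more), for 17 in all.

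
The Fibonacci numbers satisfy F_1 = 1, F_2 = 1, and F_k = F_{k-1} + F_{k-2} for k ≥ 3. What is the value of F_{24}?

Iterating the recurrence up to F_{20} = 6765 and F_{19} = 4181:
F_{21} = F_{20} + F_{19} = 6765 + 4181 = 10946
F_{22} = F_{21} + F_{20} = 10946 + 6765 = 17711
F_{23} = F_{22} + F_{21} = 17711 + 10946 = 28657
F_{24} = F_{23} + F_{22} = 28657 + 17711 = 46368

46368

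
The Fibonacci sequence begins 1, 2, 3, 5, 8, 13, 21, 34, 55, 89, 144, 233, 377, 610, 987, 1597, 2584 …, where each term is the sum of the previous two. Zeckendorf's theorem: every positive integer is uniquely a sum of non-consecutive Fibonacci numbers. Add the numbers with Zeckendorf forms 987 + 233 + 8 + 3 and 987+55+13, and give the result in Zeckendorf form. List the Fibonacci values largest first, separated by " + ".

The two numbers are 1231 and 1055, so their sum is 2286.
2286 − 1597 = 689
689 − 610 = 79
79 − 55 = 24
24 − 21 = 3
3 − 3 = 0

1597 + 610 + 55 + 21 + 3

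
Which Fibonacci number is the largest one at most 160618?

121393 ≤ 160618 < 196418, so the largest Fibonacci number not exceeding 160618 is 121393.

121393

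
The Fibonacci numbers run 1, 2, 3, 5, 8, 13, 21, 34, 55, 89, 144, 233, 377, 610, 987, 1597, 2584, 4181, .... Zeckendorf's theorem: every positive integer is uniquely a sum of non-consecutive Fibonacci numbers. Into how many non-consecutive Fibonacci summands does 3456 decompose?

largest Fibonacci ≤ 3456 is 2584; 3456 − 2584 = 872
largest Fibonacci ≤ 872 is 610; 872 − 610 = 262
largest Fibonacci ≤ 262 is 233; 262 − 233 = 29
largest Fibonacci ≤ 29 is 21; 29 − 21 = 8
largest Fibonacci ≤ 8 is 8; 8 − 8 = 0
3456 = 2584 + 610 + 233 + 21 + 8, which has 5 terms.

5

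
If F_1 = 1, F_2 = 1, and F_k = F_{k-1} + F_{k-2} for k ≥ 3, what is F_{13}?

Iterating the recurrence up to F_{7} = 13 and F_{6} = 8:
F_{8} = F_{7} + F_{6} = 13 + 8 = 21
F_{9} = F_{8} + F_{7} = 21 + 13 = 34
F_{10} = F_{9} + F_{8} = 34 + 21 = 55
F_{11} = F_{10} + F_{9} = 55 + 34 = 89
F_{12} = F_{11} + F_{10} = 89 + 55 = 144
F_{13} = F_{12} + F_{11} = 144 + 89 = 233

233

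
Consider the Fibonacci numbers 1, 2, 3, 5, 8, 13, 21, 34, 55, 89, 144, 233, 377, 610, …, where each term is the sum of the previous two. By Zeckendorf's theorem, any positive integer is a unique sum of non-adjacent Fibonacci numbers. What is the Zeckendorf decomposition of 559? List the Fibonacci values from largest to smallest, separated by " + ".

subtract 377 from 559: 182 remains
subtract 144 from 182: 38 remains
subtract 34 from 38: 4 remains
subtract 3 from 4: 1 remains
subtract 1 from 1: 0 remains
So 559 = 377 + 144 + 34 + 3 + 1, with no two terms consecutive in the sequence.

377 + 144 + 34 + 3 + 1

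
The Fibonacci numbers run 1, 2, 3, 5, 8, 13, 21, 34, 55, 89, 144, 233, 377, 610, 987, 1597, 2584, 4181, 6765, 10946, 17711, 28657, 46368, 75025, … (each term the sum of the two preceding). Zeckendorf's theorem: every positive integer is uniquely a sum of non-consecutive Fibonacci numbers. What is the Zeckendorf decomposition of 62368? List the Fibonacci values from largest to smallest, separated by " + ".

largest Fibonacci ≤ 62368 is 46368; 62368 − 46368 = 16000
largest Fibonacci ≤ 16000 is 10946; 16000 − 10946 = 5054
largest Fibonacci ≤ 5054 is 4181; 5054 − 4181 = 873
largest Fibonacci ≤ 873 is 610; 873 − 610 = 263
largest Fibonacci ≤ 263 is 233; 263 − 233 = 30
largest Fibonacci ≤ 30 is 21; 30 − 21 = 9
largest Fibonacci ≤ 9 is 8; 9 − 8 = 1
largest Fibonacci ≤ 1 is 1; 1 − 1 = 0
So 62368 = 46368 + 10946 + 4181 + 610 + 233 + 21 + 8 + 1, with no two terms consecutive in the sequence.

46368 + 10946 + 4181 + 610 + 233 + 21 + 8 + 1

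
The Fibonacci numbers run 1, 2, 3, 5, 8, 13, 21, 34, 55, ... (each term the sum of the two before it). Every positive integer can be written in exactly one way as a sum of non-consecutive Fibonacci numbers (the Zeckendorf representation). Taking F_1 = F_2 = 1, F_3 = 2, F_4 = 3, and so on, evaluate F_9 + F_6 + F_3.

44

F_9 + F_6 + F_3 = 34 + 8 + 2 = 44.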